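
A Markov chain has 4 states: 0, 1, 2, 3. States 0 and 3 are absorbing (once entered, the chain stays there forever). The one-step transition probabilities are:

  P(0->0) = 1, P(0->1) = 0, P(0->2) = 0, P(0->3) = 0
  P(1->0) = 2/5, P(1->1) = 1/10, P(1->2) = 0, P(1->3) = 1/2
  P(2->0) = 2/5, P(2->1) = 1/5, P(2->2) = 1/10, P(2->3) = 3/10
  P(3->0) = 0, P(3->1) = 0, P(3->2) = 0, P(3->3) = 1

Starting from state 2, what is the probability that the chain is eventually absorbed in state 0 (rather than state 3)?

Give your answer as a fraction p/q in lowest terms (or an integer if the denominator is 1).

Answer: 44/81

Derivation:
Let a_i = P(absorbed in 0 | start in state i).
Boundary conditions: a_0 = 1, a_3 = 0.
For each transient state i, a_i = sum_j P(i->j) * a_j:
  a_1 = 2/5*a_0 + 1/10*a_1 + 0*a_2 + 1/2*a_3
  a_2 = 2/5*a_0 + 1/5*a_1 + 1/10*a_2 + 3/10*a_3

Substituting a_0 = 1 and a_3 = 0, rearrange to (I - Q) a = r where r[i] = P(i -> 0):
  [9/10, 0] . (a_1, a_2) = 2/5
  [-1/5, 9/10] . (a_1, a_2) = 2/5

Solving yields:
  a_1 = 4/9
  a_2 = 44/81

Starting state is 2, so the absorption probability is a_2 = 44/81.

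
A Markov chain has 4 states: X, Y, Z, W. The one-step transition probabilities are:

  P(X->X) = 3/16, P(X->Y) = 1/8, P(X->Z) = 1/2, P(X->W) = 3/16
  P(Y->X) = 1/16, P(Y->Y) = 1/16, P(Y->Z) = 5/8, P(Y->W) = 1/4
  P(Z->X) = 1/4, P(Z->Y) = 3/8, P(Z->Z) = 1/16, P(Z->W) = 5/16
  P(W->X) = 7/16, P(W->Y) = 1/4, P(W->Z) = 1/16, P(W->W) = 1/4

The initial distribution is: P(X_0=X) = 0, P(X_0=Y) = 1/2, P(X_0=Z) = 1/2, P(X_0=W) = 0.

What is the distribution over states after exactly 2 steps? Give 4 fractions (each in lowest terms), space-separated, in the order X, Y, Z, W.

Propagating the distribution step by step (d_{t+1} = d_t * P):
d_0 = (X=0, Y=1/2, Z=1/2, W=0)
  d_1[X] = 0*3/16 + 1/2*1/16 + 1/2*1/4 + 0*7/16 = 5/32
  d_1[Y] = 0*1/8 + 1/2*1/16 + 1/2*3/8 + 0*1/4 = 7/32
  d_1[Z] = 0*1/2 + 1/2*5/8 + 1/2*1/16 + 0*1/16 = 11/32
  d_1[W] = 0*3/16 + 1/2*1/4 + 1/2*5/16 + 0*1/4 = 9/32
d_1 = (X=5/32, Y=7/32, Z=11/32, W=9/32)
  d_2[X] = 5/32*3/16 + 7/32*1/16 + 11/32*1/4 + 9/32*7/16 = 129/512
  d_2[Y] = 5/32*1/8 + 7/32*1/16 + 11/32*3/8 + 9/32*1/4 = 119/512
  d_2[Z] = 5/32*1/2 + 7/32*5/8 + 11/32*1/16 + 9/32*1/16 = 65/256
  d_2[W] = 5/32*3/16 + 7/32*1/4 + 11/32*5/16 + 9/32*1/4 = 67/256
d_2 = (X=129/512, Y=119/512, Z=65/256, W=67/256)

Answer: 129/512 119/512 65/256 67/256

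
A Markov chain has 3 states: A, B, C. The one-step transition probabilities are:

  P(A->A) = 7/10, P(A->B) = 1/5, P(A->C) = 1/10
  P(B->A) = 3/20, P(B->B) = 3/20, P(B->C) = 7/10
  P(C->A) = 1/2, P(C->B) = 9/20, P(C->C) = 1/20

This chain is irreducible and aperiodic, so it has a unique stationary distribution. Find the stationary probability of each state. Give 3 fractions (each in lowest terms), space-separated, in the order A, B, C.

Answer: 197/381 94/381 30/127

Derivation:
The stationary distribution satisfies pi = pi * P, i.e.:
  pi_A = 7/10*pi_A + 3/20*pi_B + 1/2*pi_C
  pi_B = 1/5*pi_A + 3/20*pi_B + 9/20*pi_C
  pi_C = 1/10*pi_A + 7/10*pi_B + 1/20*pi_C
with normalization: pi_A + pi_B + pi_C = 1.

Using the first 2 balance equations plus normalization, the linear system A*pi = b is:
  [-3/10, 3/20, 1/2] . pi = 0
  [1/5, -17/20, 9/20] . pi = 0
  [1, 1, 1] . pi = 1

Solving yields:
  pi_A = 197/381
  pi_B = 94/381
  pi_C = 30/127

Verification (pi * P):
  197/381*7/10 + 94/381*3/20 + 30/127*1/2 = 197/381 = pi_A  (ok)
  197/381*1/5 + 94/381*3/20 + 30/127*9/20 = 94/381 = pi_B  (ok)
  197/381*1/10 + 94/381*7/10 + 30/127*1/20 = 30/127 = pi_C  (ok)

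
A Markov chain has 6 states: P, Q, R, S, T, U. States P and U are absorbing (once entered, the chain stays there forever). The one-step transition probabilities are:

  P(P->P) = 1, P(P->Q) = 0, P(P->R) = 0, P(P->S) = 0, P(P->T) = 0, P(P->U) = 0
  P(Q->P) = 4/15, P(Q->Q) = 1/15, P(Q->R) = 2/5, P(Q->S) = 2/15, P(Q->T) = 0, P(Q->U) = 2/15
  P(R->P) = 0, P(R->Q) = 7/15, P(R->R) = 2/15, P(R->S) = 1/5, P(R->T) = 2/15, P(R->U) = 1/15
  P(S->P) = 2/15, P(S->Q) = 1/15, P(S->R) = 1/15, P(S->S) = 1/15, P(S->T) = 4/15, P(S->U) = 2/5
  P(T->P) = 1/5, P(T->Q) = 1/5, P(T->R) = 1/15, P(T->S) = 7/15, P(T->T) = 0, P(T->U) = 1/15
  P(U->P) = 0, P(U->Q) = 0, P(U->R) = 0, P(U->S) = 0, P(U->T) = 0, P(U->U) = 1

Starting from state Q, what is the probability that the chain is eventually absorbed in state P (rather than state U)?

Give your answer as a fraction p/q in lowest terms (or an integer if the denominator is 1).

Answer: 966/1837

Derivation:
Let a_i = P(absorbed in P | start in state i).
Boundary conditions: a_P = 1, a_U = 0.
For each transient state i, a_i = sum_j P(i->j) * a_j:
  a_Q = 4/15*a_P + 1/15*a_Q + 2/5*a_R + 2/15*a_S + 0*a_T + 2/15*a_U
  a_R = 0*a_P + 7/15*a_Q + 2/15*a_R + 1/5*a_S + 2/15*a_T + 1/15*a_U
  a_S = 2/15*a_P + 1/15*a_Q + 1/15*a_R + 1/15*a_S + 4/15*a_T + 2/5*a_U
  a_T = 1/5*a_P + 1/5*a_Q + 1/15*a_R + 7/15*a_S + 0*a_T + 1/15*a_U

Substituting a_P = 1 and a_U = 0, rearrange to (I - Q) a = r where r[i] = P(i -> P):
  [14/15, -2/5, -2/15, 0] . (a_Q, a_R, a_S, a_T) = 4/15
  [-7/15, 13/15, -1/5, -2/15] . (a_Q, a_R, a_S, a_T) = 0
  [-1/15, -1/15, 14/15, -4/15] . (a_Q, a_R, a_S, a_T) = 2/15
  [-1/5, -1/15, -7/15, 1] . (a_Q, a_R, a_S, a_T) = 1/5

Solving yields:
  a_Q = 966/1837
  a_R = 812/1837
  a_S = 652/1837
  a_T = 919/1837

Starting state is Q, so the absorption probability is a_Q = 966/1837.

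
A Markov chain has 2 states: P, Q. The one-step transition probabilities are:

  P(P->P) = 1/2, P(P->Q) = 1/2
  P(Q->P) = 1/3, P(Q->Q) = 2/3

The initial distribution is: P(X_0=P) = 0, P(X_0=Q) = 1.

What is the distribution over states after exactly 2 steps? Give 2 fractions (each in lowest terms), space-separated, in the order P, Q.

Answer: 7/18 11/18

Derivation:
Propagating the distribution step by step (d_{t+1} = d_t * P):
d_0 = (P=0, Q=1)
  d_1[P] = 0*1/2 + 1*1/3 = 1/3
  d_1[Q] = 0*1/2 + 1*2/3 = 2/3
d_1 = (P=1/3, Q=2/3)
  d_2[P] = 1/3*1/2 + 2/3*1/3 = 7/18
  d_2[Q] = 1/3*1/2 + 2/3*2/3 = 11/18
d_2 = (P=7/18, Q=11/18)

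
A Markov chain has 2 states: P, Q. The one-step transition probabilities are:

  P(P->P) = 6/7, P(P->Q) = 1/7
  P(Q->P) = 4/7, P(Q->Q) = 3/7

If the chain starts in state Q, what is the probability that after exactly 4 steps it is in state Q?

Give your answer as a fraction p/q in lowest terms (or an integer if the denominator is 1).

Answer: 493/2401

Derivation:
Computing P^4 by repeated multiplication:
P^1 =
  P: [6/7, 1/7]
  Q: [4/7, 3/7]
P^2 =
  P: [40/49, 9/49]
  Q: [36/49, 13/49]
P^3 =
  P: [276/343, 67/343]
  Q: [268/343, 75/343]
P^4 =
  P: [1924/2401, 477/2401]
  Q: [1908/2401, 493/2401]

(P^4)[Q -> Q] = 493/2401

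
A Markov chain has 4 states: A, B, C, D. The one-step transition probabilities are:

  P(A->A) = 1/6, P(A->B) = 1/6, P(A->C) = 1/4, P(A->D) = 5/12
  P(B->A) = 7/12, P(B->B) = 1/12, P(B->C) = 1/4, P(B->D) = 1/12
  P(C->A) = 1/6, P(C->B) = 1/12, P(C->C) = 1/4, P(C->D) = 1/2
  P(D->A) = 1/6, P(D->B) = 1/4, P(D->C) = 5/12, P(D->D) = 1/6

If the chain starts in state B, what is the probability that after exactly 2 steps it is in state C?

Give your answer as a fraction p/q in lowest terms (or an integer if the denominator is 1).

Answer: 19/72

Derivation:
Computing P^2 by repeated multiplication:
P^1 =
  A: [1/6, 1/6, 1/4, 5/12]
  B: [7/12, 1/12, 1/4, 1/12]
  C: [1/6, 1/12, 1/4, 1/2]
  D: [1/6, 1/4, 5/12, 1/6]
P^2 =
  A: [17/72, 1/6, 23/72, 5/18]
  B: [29/144, 7/48, 19/72, 7/18]
  C: [29/144, 13/72, 1/3, 41/144]
  D: [13/48, 1/8, 5/18, 47/144]

(P^2)[B -> C] = 19/72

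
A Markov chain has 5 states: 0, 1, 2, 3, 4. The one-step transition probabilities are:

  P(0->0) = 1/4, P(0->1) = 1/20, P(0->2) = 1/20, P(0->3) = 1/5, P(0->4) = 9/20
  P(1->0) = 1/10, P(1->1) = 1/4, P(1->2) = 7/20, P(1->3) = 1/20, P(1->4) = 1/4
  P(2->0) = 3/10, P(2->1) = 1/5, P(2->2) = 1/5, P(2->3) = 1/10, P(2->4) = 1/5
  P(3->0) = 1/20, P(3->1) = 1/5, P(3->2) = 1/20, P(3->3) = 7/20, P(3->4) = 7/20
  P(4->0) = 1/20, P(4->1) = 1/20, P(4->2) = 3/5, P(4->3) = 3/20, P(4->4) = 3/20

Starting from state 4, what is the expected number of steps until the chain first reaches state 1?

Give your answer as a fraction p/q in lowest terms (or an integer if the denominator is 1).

Answer: 79270/9623

Derivation:
Let h_i = expected steps to first reach 1 from state i.
Boundary: h_1 = 0.
First-step equations for the other states:
  h_0 = 1 + 1/4*h_0 + 1/20*h_1 + 1/20*h_2 + 1/5*h_3 + 9/20*h_4
  h_2 = 1 + 3/10*h_0 + 1/5*h_1 + 1/5*h_2 + 1/10*h_3 + 1/5*h_4
  h_3 = 1 + 1/20*h_0 + 1/5*h_1 + 1/20*h_2 + 7/20*h_3 + 7/20*h_4
  h_4 = 1 + 1/20*h_0 + 1/20*h_1 + 3/5*h_2 + 3/20*h_3 + 3/20*h_4

Substituting h_1 = 0 and rearranging gives the linear system (I - Q) h = 1:
  [3/4, -1/20, -1/5, -9/20] . (h_0, h_2, h_3, h_4) = 1
  [-3/10, 4/5, -1/10, -1/5] . (h_0, h_2, h_3, h_4) = 1
  [-1/20, -1/20, 13/20, -7/20] . (h_0, h_2, h_3, h_4) = 1
  [-1/20, -3/5, -3/20, 17/20] . (h_0, h_2, h_3, h_4) = 1

Solving yields:
  h_0 = 83710/9623
  h_2 = 71920/9623
  h_3 = 69460/9623
  h_4 = 79270/9623

Starting state is 4, so the expected hitting time is h_4 = 79270/9623.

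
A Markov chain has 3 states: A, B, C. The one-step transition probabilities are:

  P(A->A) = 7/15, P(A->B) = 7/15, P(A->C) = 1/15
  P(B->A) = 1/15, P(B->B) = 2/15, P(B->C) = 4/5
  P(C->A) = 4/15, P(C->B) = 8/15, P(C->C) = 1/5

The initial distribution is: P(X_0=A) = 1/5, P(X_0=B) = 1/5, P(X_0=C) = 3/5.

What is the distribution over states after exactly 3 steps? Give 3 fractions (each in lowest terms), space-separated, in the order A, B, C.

Answer: 1379/5625 2149/5625 233/625

Derivation:
Propagating the distribution step by step (d_{t+1} = d_t * P):
d_0 = (A=1/5, B=1/5, C=3/5)
  d_1[A] = 1/5*7/15 + 1/5*1/15 + 3/5*4/15 = 4/15
  d_1[B] = 1/5*7/15 + 1/5*2/15 + 3/5*8/15 = 11/25
  d_1[C] = 1/5*1/15 + 1/5*4/5 + 3/5*1/5 = 22/75
d_1 = (A=4/15, B=11/25, C=22/75)
  d_2[A] = 4/15*7/15 + 11/25*1/15 + 22/75*4/15 = 29/125
  d_2[B] = 4/15*7/15 + 11/25*2/15 + 22/75*8/15 = 382/1125
  d_2[C] = 4/15*1/15 + 11/25*4/5 + 22/75*1/5 = 482/1125
d_2 = (A=29/125, B=382/1125, C=482/1125)
  d_3[A] = 29/125*7/15 + 382/1125*1/15 + 482/1125*4/15 = 1379/5625
  d_3[B] = 29/125*7/15 + 382/1125*2/15 + 482/1125*8/15 = 2149/5625
  d_3[C] = 29/125*1/15 + 382/1125*4/5 + 482/1125*1/5 = 233/625
d_3 = (A=1379/5625, B=2149/5625, C=233/625)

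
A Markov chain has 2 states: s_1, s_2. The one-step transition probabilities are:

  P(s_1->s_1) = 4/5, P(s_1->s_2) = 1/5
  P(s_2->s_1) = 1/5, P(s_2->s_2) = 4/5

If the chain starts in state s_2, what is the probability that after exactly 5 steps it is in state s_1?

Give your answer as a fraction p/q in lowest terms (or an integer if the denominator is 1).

Answer: 1441/3125

Derivation:
Computing P^5 by repeated multiplication:
P^1 =
  s_1: [4/5, 1/5]
  s_2: [1/5, 4/5]
P^2 =
  s_1: [17/25, 8/25]
  s_2: [8/25, 17/25]
P^3 =
  s_1: [76/125, 49/125]
  s_2: [49/125, 76/125]
P^4 =
  s_1: [353/625, 272/625]
  s_2: [272/625, 353/625]
P^5 =
  s_1: [1684/3125, 1441/3125]
  s_2: [1441/3125, 1684/3125]

(P^5)[s_2 -> s_1] = 1441/3125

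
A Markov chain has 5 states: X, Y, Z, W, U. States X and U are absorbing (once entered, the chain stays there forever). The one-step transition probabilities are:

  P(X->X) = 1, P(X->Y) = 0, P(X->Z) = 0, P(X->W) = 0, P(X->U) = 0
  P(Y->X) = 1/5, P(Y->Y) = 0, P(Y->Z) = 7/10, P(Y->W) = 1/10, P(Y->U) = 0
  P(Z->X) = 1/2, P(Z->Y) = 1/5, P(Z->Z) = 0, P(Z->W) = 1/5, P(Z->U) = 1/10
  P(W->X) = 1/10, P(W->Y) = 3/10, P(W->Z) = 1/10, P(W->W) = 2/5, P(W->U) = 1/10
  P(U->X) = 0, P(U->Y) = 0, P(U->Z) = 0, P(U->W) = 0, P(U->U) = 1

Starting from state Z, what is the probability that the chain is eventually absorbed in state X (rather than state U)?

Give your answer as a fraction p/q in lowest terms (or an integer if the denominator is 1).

Answer: 343/422

Derivation:
Let a_i = P(absorbed in X | start in state i).
Boundary conditions: a_X = 1, a_U = 0.
For each transient state i, a_i = sum_j P(i->j) * a_j:
  a_Y = 1/5*a_X + 0*a_Y + 7/10*a_Z + 1/10*a_W + 0*a_U
  a_Z = 1/2*a_X + 1/5*a_Y + 0*a_Z + 1/5*a_W + 1/10*a_U
  a_W = 1/10*a_X + 3/10*a_Y + 1/10*a_Z + 2/5*a_W + 1/10*a_U

Substituting a_X = 1 and a_U = 0, rearrange to (I - Q) a = r where r[i] = P(i -> X):
  [1, -7/10, -1/10] . (a_Y, a_Z, a_W) = 1/5
  [-1/5, 1, -1/5] . (a_Y, a_Z, a_W) = 1/2
  [-3/10, -1/10, 3/5] . (a_Y, a_Z, a_W) = 1/10

Solving yields:
  a_Y = 355/422
  a_Z = 343/422
  a_W = 305/422

Starting state is Z, so the absorption probability is a_Z = 343/422.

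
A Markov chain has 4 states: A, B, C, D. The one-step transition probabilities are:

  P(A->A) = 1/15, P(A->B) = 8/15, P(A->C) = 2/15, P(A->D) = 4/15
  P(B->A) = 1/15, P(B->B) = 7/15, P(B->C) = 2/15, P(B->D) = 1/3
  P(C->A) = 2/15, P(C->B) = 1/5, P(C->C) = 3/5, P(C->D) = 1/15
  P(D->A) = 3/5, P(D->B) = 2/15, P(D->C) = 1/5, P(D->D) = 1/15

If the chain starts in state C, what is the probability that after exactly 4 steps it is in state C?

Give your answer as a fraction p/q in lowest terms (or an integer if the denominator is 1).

Answer: 15322/50625

Derivation:
Computing P^4 by repeated multiplication:
P^1 =
  A: [1/15, 8/15, 2/15, 4/15]
  B: [1/15, 7/15, 2/15, 1/3]
  C: [2/15, 1/5, 3/5, 1/15]
  D: [3/5, 2/15, 1/5, 1/15]
P^2 =
  A: [49/225, 26/75, 16/75, 2/9]
  B: [19/75, 73/225, 49/225, 46/225]
  C: [32/225, 22/75, 94/225, 11/75]
  D: [26/225, 97/225, 52/225, 2/9]
P^3 =
  A: [673/3375, 394/1125, 836/3375, 76/375]
  B: [214/1125, 134/375, 839/3375, 688/3375]
  C: [583/3375, 1066/3375, 1141/3375, 13/75]
  D: [677/3375, 127/375, 32/125, 691/3375]
P^4 =
  A: [9683/50625, 17534/50625, 13286/50625, 3374/16875]
  B: [9718/50625, 17471/50625, 493/1875, 1/5]
  C: [9196/50625, 5573/16875, 15322/50625, 9388/50625]
  D: [9767/50625, 5797/16875, 13489/50625, 3326/16875]

(P^4)[C -> C] = 15322/50625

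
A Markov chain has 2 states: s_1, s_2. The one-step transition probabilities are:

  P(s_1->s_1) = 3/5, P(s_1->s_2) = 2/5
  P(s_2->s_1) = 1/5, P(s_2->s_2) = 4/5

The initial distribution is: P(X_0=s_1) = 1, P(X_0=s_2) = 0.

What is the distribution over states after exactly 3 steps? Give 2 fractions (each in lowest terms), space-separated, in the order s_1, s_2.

Propagating the distribution step by step (d_{t+1} = d_t * P):
d_0 = (s_1=1, s_2=0)
  d_1[s_1] = 1*3/5 + 0*1/5 = 3/5
  d_1[s_2] = 1*2/5 + 0*4/5 = 2/5
d_1 = (s_1=3/5, s_2=2/5)
  d_2[s_1] = 3/5*3/5 + 2/5*1/5 = 11/25
  d_2[s_2] = 3/5*2/5 + 2/5*4/5 = 14/25
d_2 = (s_1=11/25, s_2=14/25)
  d_3[s_1] = 11/25*3/5 + 14/25*1/5 = 47/125
  d_3[s_2] = 11/25*2/5 + 14/25*4/5 = 78/125
d_3 = (s_1=47/125, s_2=78/125)

Answer: 47/125 78/125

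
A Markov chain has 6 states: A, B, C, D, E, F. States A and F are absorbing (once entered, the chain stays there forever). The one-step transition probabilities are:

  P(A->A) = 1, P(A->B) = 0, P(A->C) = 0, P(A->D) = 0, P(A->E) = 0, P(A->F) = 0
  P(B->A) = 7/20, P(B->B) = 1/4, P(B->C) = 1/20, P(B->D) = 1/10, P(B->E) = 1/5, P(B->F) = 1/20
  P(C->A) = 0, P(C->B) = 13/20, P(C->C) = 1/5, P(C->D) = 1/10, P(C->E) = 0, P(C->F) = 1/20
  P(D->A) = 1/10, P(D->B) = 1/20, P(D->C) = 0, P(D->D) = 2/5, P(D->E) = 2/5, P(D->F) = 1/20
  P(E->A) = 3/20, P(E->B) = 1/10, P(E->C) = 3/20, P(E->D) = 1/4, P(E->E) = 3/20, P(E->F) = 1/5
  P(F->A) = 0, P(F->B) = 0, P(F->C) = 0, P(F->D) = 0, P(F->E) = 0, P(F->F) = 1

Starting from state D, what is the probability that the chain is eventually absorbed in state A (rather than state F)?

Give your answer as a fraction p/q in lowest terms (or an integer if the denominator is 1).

Let a_i = P(absorbed in A | start in state i).
Boundary conditions: a_A = 1, a_F = 0.
For each transient state i, a_i = sum_j P(i->j) * a_j:
  a_B = 7/20*a_A + 1/4*a_B + 1/20*a_C + 1/10*a_D + 1/5*a_E + 1/20*a_F
  a_C = 0*a_A + 13/20*a_B + 1/5*a_C + 1/10*a_D + 0*a_E + 1/20*a_F
  a_D = 1/10*a_A + 1/20*a_B + 0*a_C + 2/5*a_D + 2/5*a_E + 1/20*a_F
  a_E = 3/20*a_A + 1/10*a_B + 3/20*a_C + 1/4*a_D + 3/20*a_E + 1/5*a_F

Substituting a_A = 1 and a_F = 0, rearrange to (I - Q) a = r where r[i] = P(i -> A):
  [3/4, -1/20, -1/10, -1/5] . (a_B, a_C, a_D, a_E) = 7/20
  [-13/20, 4/5, -1/10, 0] . (a_B, a_C, a_D, a_E) = 0
  [-1/20, 0, 3/5, -2/5] . (a_B, a_C, a_D, a_E) = 1/10
  [-1/10, -3/20, -1/4, 17/20] . (a_B, a_C, a_D, a_E) = 3/20

Solving yields:
  a_B = 11498/15505
  a_C = 10509/15505
  a_D = 1867/3101
  a_E = 8689/15505

Starting state is D, so the absorption probability is a_D = 1867/3101.

Answer: 1867/3101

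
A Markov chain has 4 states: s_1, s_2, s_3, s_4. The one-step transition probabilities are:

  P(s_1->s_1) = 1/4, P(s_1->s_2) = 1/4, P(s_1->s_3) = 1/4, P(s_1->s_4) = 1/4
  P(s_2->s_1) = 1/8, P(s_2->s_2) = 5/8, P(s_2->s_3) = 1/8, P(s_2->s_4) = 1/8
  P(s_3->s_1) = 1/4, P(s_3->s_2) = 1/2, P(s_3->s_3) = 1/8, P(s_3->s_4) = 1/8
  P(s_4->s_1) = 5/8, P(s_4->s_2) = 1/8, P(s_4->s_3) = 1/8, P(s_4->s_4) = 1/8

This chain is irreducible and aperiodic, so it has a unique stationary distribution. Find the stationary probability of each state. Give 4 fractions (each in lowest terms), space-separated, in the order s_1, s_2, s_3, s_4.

The stationary distribution satisfies pi = pi * P, i.e.:
  pi_s_1 = 1/4*pi_s_1 + 1/8*pi_s_2 + 1/4*pi_s_3 + 5/8*pi_s_4
  pi_s_2 = 1/4*pi_s_1 + 5/8*pi_s_2 + 1/2*pi_s_3 + 1/8*pi_s_4
  pi_s_3 = 1/4*pi_s_1 + 1/8*pi_s_2 + 1/8*pi_s_3 + 1/8*pi_s_4
  pi_s_4 = 1/4*pi_s_1 + 1/8*pi_s_2 + 1/8*pi_s_3 + 1/8*pi_s_4
with normalization: pi_s_1 + pi_s_2 + pi_s_3 + pi_s_4 = 1.

Using the first 3 balance equations plus normalization, the linear system A*pi = b is:
  [-3/4, 1/8, 1/4, 5/8] . pi = 0
  [1/4, -3/8, 1/2, 1/8] . pi = 0
  [1/4, 1/8, -7/8, 1/8] . pi = 0
  [1, 1, 1, 1] . pi = 1

Solving yields:
  pi_s_1 = 13/51
  pi_s_2 = 22/51
  pi_s_3 = 8/51
  pi_s_4 = 8/51

Verification (pi * P):
  13/51*1/4 + 22/51*1/8 + 8/51*1/4 + 8/51*5/8 = 13/51 = pi_s_1  (ok)
  13/51*1/4 + 22/51*5/8 + 8/51*1/2 + 8/51*1/8 = 22/51 = pi_s_2  (ok)
  13/51*1/4 + 22/51*1/8 + 8/51*1/8 + 8/51*1/8 = 8/51 = pi_s_3  (ok)
  13/51*1/4 + 22/51*1/8 + 8/51*1/8 + 8/51*1/8 = 8/51 = pi_s_4  (ok)

Answer: 13/51 22/51 8/51 8/51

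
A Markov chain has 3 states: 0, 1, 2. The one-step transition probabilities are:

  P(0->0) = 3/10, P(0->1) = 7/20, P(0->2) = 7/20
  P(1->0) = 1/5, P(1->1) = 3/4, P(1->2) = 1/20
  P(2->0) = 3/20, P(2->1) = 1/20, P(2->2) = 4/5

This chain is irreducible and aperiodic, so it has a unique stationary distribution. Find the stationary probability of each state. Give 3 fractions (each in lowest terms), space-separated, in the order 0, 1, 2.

The stationary distribution satisfies pi = pi * P, i.e.:
  pi_0 = 3/10*pi_0 + 1/5*pi_1 + 3/20*pi_2
  pi_1 = 7/20*pi_0 + 3/4*pi_1 + 1/20*pi_2
  pi_2 = 7/20*pi_0 + 1/20*pi_1 + 4/5*pi_2
with normalization: pi_0 + pi_1 + pi_2 = 1.

Using the first 2 balance equations plus normalization, the linear system A*pi = b is:
  [-7/10, 1/5, 3/20] . pi = 0
  [7/20, -1/4, 1/20] . pi = 0
  [1, 1, 1] . pi = 1

Solving yields:
  pi_0 = 19/96
  pi_1 = 35/96
  pi_2 = 7/16

Verification (pi * P):
  19/96*3/10 + 35/96*1/5 + 7/16*3/20 = 19/96 = pi_0  (ok)
  19/96*7/20 + 35/96*3/4 + 7/16*1/20 = 35/96 = pi_1  (ok)
  19/96*7/20 + 35/96*1/20 + 7/16*4/5 = 7/16 = pi_2  (ok)

Answer: 19/96 35/96 7/16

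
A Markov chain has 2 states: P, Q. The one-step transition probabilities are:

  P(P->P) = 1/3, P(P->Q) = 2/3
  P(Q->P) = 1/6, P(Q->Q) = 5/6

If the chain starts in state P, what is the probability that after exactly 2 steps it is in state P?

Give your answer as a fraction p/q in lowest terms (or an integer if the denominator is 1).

Answer: 2/9

Derivation:
Computing P^2 by repeated multiplication:
P^1 =
  P: [1/3, 2/3]
  Q: [1/6, 5/6]
P^2 =
  P: [2/9, 7/9]
  Q: [7/36, 29/36]

(P^2)[P -> P] = 2/9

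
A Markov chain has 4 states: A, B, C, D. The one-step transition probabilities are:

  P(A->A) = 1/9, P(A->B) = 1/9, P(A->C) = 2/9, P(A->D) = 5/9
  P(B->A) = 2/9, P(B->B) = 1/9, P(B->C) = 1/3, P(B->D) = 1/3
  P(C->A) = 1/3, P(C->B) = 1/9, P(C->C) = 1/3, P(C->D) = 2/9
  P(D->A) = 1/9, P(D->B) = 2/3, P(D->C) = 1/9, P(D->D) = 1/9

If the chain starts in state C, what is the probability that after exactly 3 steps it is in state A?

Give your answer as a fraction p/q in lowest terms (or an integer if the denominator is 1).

Answer: 140/729

Derivation:
Computing P^3 by repeated multiplication:
P^1 =
  A: [1/9, 1/9, 2/9, 5/9]
  B: [2/9, 1/9, 1/3, 1/3]
  C: [1/3, 1/9, 1/3, 2/9]
  D: [1/9, 2/3, 1/9, 1/9]
P^2 =
  A: [14/81, 34/81, 16/81, 17/81]
  B: [16/81, 8/27, 19/81, 22/81]
  C: [16/81, 19/81, 20/81, 26/81]
  D: [17/81, 14/81, 8/27, 26/81]
P^3 =
  A: [49/243, 166/729, 65/243, 221/729]
  B: [143/729, 191/729, 61/243, 212/729]
  C: [140/729, 211/729, 175/729, 203/729]
  D: [143/729, 211/729, 58/243, 67/243]

(P^3)[C -> A] = 140/729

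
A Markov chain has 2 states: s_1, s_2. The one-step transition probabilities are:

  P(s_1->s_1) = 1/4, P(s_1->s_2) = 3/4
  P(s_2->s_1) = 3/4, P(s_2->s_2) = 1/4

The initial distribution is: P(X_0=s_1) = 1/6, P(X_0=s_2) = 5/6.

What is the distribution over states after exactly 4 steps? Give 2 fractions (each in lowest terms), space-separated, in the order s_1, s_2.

Answer: 23/48 25/48

Derivation:
Propagating the distribution step by step (d_{t+1} = d_t * P):
d_0 = (s_1=1/6, s_2=5/6)
  d_1[s_1] = 1/6*1/4 + 5/6*3/4 = 2/3
  d_1[s_2] = 1/6*3/4 + 5/6*1/4 = 1/3
d_1 = (s_1=2/3, s_2=1/3)
  d_2[s_1] = 2/3*1/4 + 1/3*3/4 = 5/12
  d_2[s_2] = 2/3*3/4 + 1/3*1/4 = 7/12
d_2 = (s_1=5/12, s_2=7/12)
  d_3[s_1] = 5/12*1/4 + 7/12*3/4 = 13/24
  d_3[s_2] = 5/12*3/4 + 7/12*1/4 = 11/24
d_3 = (s_1=13/24, s_2=11/24)
  d_4[s_1] = 13/24*1/4 + 11/24*3/4 = 23/48
  d_4[s_2] = 13/24*3/4 + 11/24*1/4 = 25/48
d_4 = (s_1=23/48, s_2=25/48)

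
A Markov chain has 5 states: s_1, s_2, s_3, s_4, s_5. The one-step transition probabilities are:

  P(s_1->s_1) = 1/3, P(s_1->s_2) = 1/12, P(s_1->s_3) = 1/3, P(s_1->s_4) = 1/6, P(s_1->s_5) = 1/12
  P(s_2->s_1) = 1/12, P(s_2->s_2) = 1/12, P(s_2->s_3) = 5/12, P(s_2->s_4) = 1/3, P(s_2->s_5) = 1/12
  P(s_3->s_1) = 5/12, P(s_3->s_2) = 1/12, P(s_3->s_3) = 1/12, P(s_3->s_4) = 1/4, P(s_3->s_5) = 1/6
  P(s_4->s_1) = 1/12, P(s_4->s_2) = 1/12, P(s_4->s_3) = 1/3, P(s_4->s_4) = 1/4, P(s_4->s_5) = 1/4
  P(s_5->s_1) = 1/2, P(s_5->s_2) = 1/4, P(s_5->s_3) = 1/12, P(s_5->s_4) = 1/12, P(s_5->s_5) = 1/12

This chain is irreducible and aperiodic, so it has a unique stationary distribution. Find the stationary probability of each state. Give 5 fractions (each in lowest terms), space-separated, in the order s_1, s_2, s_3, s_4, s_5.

The stationary distribution satisfies pi = pi * P, i.e.:
  pi_s_1 = 1/3*pi_s_1 + 1/12*pi_s_2 + 5/12*pi_s_3 + 1/12*pi_s_4 + 1/2*pi_s_5
  pi_s_2 = 1/12*pi_s_1 + 1/12*pi_s_2 + 1/12*pi_s_3 + 1/12*pi_s_4 + 1/4*pi_s_5
  pi_s_3 = 1/3*pi_s_1 + 5/12*pi_s_2 + 1/12*pi_s_3 + 1/3*pi_s_4 + 1/12*pi_s_5
  pi_s_4 = 1/6*pi_s_1 + 1/3*pi_s_2 + 1/4*pi_s_3 + 1/4*pi_s_4 + 1/12*pi_s_5
  pi_s_5 = 1/12*pi_s_1 + 1/12*pi_s_2 + 1/6*pi_s_3 + 1/4*pi_s_4 + 1/12*pi_s_5
with normalization: pi_s_1 + pi_s_2 + pi_s_3 + pi_s_4 + pi_s_5 = 1.

Using the first 4 balance equations plus normalization, the linear system A*pi = b is:
  [-2/3, 1/12, 5/12, 1/12, 1/2] . pi = 0
  [1/12, -11/12, 1/12, 1/12, 1/4] . pi = 0
  [1/3, 5/12, -11/12, 1/3, 1/12] . pi = 0
  [1/6, 1/3, 1/4, -3/4, 1/12] . pi = 0
  [1, 1, 1, 1, 1] . pi = 1

Solving yields:
  pi_s_1 = 7275/24442
  pi_s_2 = 2603/24442
  pi_s_3 = 3006/12221
  pi_s_4 = 5155/24442
  pi_s_5 = 3397/24442

Verification (pi * P):
  7275/24442*1/3 + 2603/24442*1/12 + 3006/12221*5/12 + 5155/24442*1/12 + 3397/24442*1/2 = 7275/24442 = pi_s_1  (ok)
  7275/24442*1/12 + 2603/24442*1/12 + 3006/12221*1/12 + 5155/24442*1/12 + 3397/24442*1/4 = 2603/24442 = pi_s_2  (ok)
  7275/24442*1/3 + 2603/24442*5/12 + 3006/12221*1/12 + 5155/24442*1/3 + 3397/24442*1/12 = 3006/12221 = pi_s_3  (ok)
  7275/24442*1/6 + 2603/24442*1/3 + 3006/12221*1/4 + 5155/24442*1/4 + 3397/24442*1/12 = 5155/24442 = pi_s_4  (ok)
  7275/24442*1/12 + 2603/24442*1/12 + 3006/12221*1/6 + 5155/24442*1/4 + 3397/24442*1/12 = 3397/24442 = pi_s_5  (ok)

Answer: 7275/24442 2603/24442 3006/12221 5155/24442 3397/24442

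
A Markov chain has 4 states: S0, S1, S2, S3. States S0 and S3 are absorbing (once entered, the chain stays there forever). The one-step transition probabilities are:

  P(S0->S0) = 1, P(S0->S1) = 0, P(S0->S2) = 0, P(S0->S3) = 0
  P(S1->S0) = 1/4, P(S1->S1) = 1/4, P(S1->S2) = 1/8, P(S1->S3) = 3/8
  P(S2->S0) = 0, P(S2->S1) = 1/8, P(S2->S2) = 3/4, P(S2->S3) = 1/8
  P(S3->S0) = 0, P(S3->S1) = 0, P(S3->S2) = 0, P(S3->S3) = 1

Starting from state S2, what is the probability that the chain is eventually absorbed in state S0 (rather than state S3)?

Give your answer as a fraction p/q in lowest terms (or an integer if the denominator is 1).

Answer: 2/11

Derivation:
Let a_i = P(absorbed in S0 | start in state i).
Boundary conditions: a_S0 = 1, a_S3 = 0.
For each transient state i, a_i = sum_j P(i->j) * a_j:
  a_S1 = 1/4*a_S0 + 1/4*a_S1 + 1/8*a_S2 + 3/8*a_S3
  a_S2 = 0*a_S0 + 1/8*a_S1 + 3/4*a_S2 + 1/8*a_S3

Substituting a_S0 = 1 and a_S3 = 0, rearrange to (I - Q) a = r where r[i] = P(i -> S0):
  [3/4, -1/8] . (a_S1, a_S2) = 1/4
  [-1/8, 1/4] . (a_S1, a_S2) = 0

Solving yields:
  a_S1 = 4/11
  a_S2 = 2/11

Starting state is S2, so the absorption probability is a_S2 = 2/11.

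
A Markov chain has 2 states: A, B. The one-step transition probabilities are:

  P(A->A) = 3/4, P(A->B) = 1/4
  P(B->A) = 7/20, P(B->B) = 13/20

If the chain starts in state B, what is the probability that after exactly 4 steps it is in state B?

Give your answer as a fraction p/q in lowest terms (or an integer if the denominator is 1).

Computing P^4 by repeated multiplication:
P^1 =
  A: [3/4, 1/4]
  B: [7/20, 13/20]
P^2 =
  A: [13/20, 7/20]
  B: [49/100, 51/100]
P^3 =
  A: [61/100, 39/100]
  B: [273/500, 227/500]
P^4 =
  A: [297/500, 203/500]
  B: [1421/2500, 1079/2500]

(P^4)[B -> B] = 1079/2500

Answer: 1079/2500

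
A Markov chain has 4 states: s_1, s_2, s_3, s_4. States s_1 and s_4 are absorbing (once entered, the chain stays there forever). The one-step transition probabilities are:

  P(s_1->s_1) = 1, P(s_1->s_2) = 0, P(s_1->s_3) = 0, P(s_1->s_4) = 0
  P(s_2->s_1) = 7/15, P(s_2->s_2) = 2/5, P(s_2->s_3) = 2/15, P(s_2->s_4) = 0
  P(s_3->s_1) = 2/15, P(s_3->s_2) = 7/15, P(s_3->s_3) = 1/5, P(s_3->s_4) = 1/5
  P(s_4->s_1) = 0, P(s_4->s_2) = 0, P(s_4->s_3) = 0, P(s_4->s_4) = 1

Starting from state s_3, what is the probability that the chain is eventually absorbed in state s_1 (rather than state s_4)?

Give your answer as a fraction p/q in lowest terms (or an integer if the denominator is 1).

Answer: 67/94

Derivation:
Let a_i = P(absorbed in s_1 | start in state i).
Boundary conditions: a_s_1 = 1, a_s_4 = 0.
For each transient state i, a_i = sum_j P(i->j) * a_j:
  a_s_2 = 7/15*a_s_1 + 2/5*a_s_2 + 2/15*a_s_3 + 0*a_s_4
  a_s_3 = 2/15*a_s_1 + 7/15*a_s_2 + 1/5*a_s_3 + 1/5*a_s_4

Substituting a_s_1 = 1 and a_s_4 = 0, rearrange to (I - Q) a = r where r[i] = P(i -> s_1):
  [3/5, -2/15] . (a_s_2, a_s_3) = 7/15
  [-7/15, 4/5] . (a_s_2, a_s_3) = 2/15

Solving yields:
  a_s_2 = 44/47
  a_s_3 = 67/94

Starting state is s_3, so the absorption probability is a_s_3 = 67/94.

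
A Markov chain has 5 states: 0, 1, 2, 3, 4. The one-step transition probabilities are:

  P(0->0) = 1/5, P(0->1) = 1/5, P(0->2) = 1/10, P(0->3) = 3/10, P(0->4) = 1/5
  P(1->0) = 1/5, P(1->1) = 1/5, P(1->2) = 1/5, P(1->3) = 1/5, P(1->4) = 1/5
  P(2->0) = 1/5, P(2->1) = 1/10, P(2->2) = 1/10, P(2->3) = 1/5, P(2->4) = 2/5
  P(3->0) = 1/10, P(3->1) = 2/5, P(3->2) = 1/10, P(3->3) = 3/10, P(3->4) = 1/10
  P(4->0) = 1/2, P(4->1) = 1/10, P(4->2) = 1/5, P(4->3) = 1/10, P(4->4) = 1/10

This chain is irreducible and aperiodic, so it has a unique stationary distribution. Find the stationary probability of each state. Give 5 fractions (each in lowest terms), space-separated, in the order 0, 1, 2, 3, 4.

Answer: 80/343 73/343 48/343 78/343 64/343

Derivation:
The stationary distribution satisfies pi = pi * P, i.e.:
  pi_0 = 1/5*pi_0 + 1/5*pi_1 + 1/5*pi_2 + 1/10*pi_3 + 1/2*pi_4
  pi_1 = 1/5*pi_0 + 1/5*pi_1 + 1/10*pi_2 + 2/5*pi_3 + 1/10*pi_4
  pi_2 = 1/10*pi_0 + 1/5*pi_1 + 1/10*pi_2 + 1/10*pi_3 + 1/5*pi_4
  pi_3 = 3/10*pi_0 + 1/5*pi_1 + 1/5*pi_2 + 3/10*pi_3 + 1/10*pi_4
  pi_4 = 1/5*pi_0 + 1/5*pi_1 + 2/5*pi_2 + 1/10*pi_3 + 1/10*pi_4
with normalization: pi_0 + pi_1 + pi_2 + pi_3 + pi_4 = 1.

Using the first 4 balance equations plus normalization, the linear system A*pi = b is:
  [-4/5, 1/5, 1/5, 1/10, 1/2] . pi = 0
  [1/5, -4/5, 1/10, 2/5, 1/10] . pi = 0
  [1/10, 1/5, -9/10, 1/10, 1/5] . pi = 0
  [3/10, 1/5, 1/5, -7/10, 1/10] . pi = 0
  [1, 1, 1, 1, 1] . pi = 1

Solving yields:
  pi_0 = 80/343
  pi_1 = 73/343
  pi_2 = 48/343
  pi_3 = 78/343
  pi_4 = 64/343

Verification (pi * P):
  80/343*1/5 + 73/343*1/5 + 48/343*1/5 + 78/343*1/10 + 64/343*1/2 = 80/343 = pi_0  (ok)
  80/343*1/5 + 73/343*1/5 + 48/343*1/10 + 78/343*2/5 + 64/343*1/10 = 73/343 = pi_1  (ok)
  80/343*1/10 + 73/343*1/5 + 48/343*1/10 + 78/343*1/10 + 64/343*1/5 = 48/343 = pi_2  (ok)
  80/343*3/10 + 73/343*1/5 + 48/343*1/5 + 78/343*3/10 + 64/343*1/10 = 78/343 = pi_3  (ok)
  80/343*1/5 + 73/343*1/5 + 48/343*2/5 + 78/343*1/10 + 64/343*1/10 = 64/343 = pi_4  (ok)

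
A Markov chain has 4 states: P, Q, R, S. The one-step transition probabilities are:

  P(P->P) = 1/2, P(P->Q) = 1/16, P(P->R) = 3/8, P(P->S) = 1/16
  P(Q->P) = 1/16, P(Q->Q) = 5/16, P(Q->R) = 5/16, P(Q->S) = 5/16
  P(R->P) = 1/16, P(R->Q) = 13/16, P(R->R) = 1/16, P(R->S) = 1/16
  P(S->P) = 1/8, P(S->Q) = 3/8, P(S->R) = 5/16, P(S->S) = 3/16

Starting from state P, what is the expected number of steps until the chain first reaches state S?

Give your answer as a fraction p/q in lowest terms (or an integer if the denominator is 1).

Let h_i = expected steps to first reach S from state i.
Boundary: h_S = 0.
First-step equations for the other states:
  h_P = 1 + 1/2*h_P + 1/16*h_Q + 3/8*h_R + 1/16*h_S
  h_Q = 1 + 1/16*h_P + 5/16*h_Q + 5/16*h_R + 5/16*h_S
  h_R = 1 + 1/16*h_P + 13/16*h_Q + 1/16*h_R + 1/16*h_S

Substituting h_S = 0 and rearranging gives the linear system (I - Q) h = 1:
  [1/2, -1/16, -3/8] . (h_P, h_Q, h_R) = 1
  [-1/16, 11/16, -5/16] . (h_P, h_Q, h_R) = 1
  [-1/16, -13/16, 15/16] . (h_P, h_Q, h_R) = 1

Solving yields:
  h_P = 352/53
  h_Q = 240/53
  h_R = 288/53

Starting state is P, so the expected hitting time is h_P = 352/53.

Answer: 352/53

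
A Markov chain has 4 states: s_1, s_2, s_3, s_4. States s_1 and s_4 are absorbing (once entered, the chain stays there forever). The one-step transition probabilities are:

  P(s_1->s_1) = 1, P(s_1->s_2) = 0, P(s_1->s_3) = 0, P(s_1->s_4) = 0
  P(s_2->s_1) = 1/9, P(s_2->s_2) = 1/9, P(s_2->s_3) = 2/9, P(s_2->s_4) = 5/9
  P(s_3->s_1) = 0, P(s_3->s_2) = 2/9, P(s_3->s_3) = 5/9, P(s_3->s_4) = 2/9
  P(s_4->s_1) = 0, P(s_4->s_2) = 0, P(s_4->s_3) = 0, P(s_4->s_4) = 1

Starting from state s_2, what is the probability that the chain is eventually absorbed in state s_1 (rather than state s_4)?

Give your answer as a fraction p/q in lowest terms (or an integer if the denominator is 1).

Let a_i = P(absorbed in s_1 | start in state i).
Boundary conditions: a_s_1 = 1, a_s_4 = 0.
For each transient state i, a_i = sum_j P(i->j) * a_j:
  a_s_2 = 1/9*a_s_1 + 1/9*a_s_2 + 2/9*a_s_3 + 5/9*a_s_4
  a_s_3 = 0*a_s_1 + 2/9*a_s_2 + 5/9*a_s_3 + 2/9*a_s_4

Substituting a_s_1 = 1 and a_s_4 = 0, rearrange to (I - Q) a = r where r[i] = P(i -> s_1):
  [8/9, -2/9] . (a_s_2, a_s_3) = 1/9
  [-2/9, 4/9] . (a_s_2, a_s_3) = 0

Solving yields:
  a_s_2 = 1/7
  a_s_3 = 1/14

Starting state is s_2, so the absorption probability is a_s_2 = 1/7.

Answer: 1/7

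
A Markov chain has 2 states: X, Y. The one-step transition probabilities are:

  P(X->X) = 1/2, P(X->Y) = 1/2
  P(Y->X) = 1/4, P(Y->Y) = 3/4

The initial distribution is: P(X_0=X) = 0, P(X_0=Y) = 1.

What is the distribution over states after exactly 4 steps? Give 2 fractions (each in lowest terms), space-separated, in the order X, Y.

Propagating the distribution step by step (d_{t+1} = d_t * P):
d_0 = (X=0, Y=1)
  d_1[X] = 0*1/2 + 1*1/4 = 1/4
  d_1[Y] = 0*1/2 + 1*3/4 = 3/4
d_1 = (X=1/4, Y=3/4)
  d_2[X] = 1/4*1/2 + 3/4*1/4 = 5/16
  d_2[Y] = 1/4*1/2 + 3/4*3/4 = 11/16
d_2 = (X=5/16, Y=11/16)
  d_3[X] = 5/16*1/2 + 11/16*1/4 = 21/64
  d_3[Y] = 5/16*1/2 + 11/16*3/4 = 43/64
d_3 = (X=21/64, Y=43/64)
  d_4[X] = 21/64*1/2 + 43/64*1/4 = 85/256
  d_4[Y] = 21/64*1/2 + 43/64*3/4 = 171/256
d_4 = (X=85/256, Y=171/256)

Answer: 85/256 171/256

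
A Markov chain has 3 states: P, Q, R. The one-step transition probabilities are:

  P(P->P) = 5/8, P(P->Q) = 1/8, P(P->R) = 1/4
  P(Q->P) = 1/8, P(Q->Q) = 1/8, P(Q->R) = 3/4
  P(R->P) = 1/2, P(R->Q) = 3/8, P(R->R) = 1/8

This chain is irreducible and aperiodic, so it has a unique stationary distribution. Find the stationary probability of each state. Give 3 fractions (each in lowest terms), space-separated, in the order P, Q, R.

Answer: 31/64 13/64 5/16

Derivation:
The stationary distribution satisfies pi = pi * P, i.e.:
  pi_P = 5/8*pi_P + 1/8*pi_Q + 1/2*pi_R
  pi_Q = 1/8*pi_P + 1/8*pi_Q + 3/8*pi_R
  pi_R = 1/4*pi_P + 3/4*pi_Q + 1/8*pi_R
with normalization: pi_P + pi_Q + pi_R = 1.

Using the first 2 balance equations plus normalization, the linear system A*pi = b is:
  [-3/8, 1/8, 1/2] . pi = 0
  [1/8, -7/8, 3/8] . pi = 0
  [1, 1, 1] . pi = 1

Solving yields:
  pi_P = 31/64
  pi_Q = 13/64
  pi_R = 5/16

Verification (pi * P):
  31/64*5/8 + 13/64*1/8 + 5/16*1/2 = 31/64 = pi_P  (ok)
  31/64*1/8 + 13/64*1/8 + 5/16*3/8 = 13/64 = pi_Q  (ok)
  31/64*1/4 + 13/64*3/4 + 5/16*1/8 = 5/16 = pi_R  (ok)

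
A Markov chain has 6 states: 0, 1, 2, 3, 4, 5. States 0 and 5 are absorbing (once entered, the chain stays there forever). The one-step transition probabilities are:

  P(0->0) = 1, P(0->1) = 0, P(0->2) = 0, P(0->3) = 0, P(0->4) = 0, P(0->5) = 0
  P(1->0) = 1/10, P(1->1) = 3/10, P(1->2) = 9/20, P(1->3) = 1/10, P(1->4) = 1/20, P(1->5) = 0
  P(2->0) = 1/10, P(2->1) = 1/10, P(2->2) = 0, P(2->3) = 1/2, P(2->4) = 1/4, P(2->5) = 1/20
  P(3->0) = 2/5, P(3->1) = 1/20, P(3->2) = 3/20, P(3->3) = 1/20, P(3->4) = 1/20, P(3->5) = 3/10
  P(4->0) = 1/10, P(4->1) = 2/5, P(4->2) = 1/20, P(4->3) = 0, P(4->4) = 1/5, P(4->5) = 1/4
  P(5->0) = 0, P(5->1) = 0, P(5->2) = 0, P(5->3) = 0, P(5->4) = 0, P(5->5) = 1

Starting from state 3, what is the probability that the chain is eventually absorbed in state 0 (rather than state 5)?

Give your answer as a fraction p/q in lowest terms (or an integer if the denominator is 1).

Let a_i = P(absorbed in 0 | start in state i).
Boundary conditions: a_0 = 1, a_5 = 0.
For each transient state i, a_i = sum_j P(i->j) * a_j:
  a_1 = 1/10*a_0 + 3/10*a_1 + 9/20*a_2 + 1/10*a_3 + 1/20*a_4 + 0*a_5
  a_2 = 1/10*a_0 + 1/10*a_1 + 0*a_2 + 1/2*a_3 + 1/4*a_4 + 1/20*a_5
  a_3 = 2/5*a_0 + 1/20*a_1 + 3/20*a_2 + 1/20*a_3 + 1/20*a_4 + 3/10*a_5
  a_4 = 1/10*a_0 + 2/5*a_1 + 1/20*a_2 + 0*a_3 + 1/5*a_4 + 1/4*a_5

Substituting a_0 = 1 and a_5 = 0, rearrange to (I - Q) a = r where r[i] = P(i -> 0):
  [7/10, -9/20, -1/10, -1/20] . (a_1, a_2, a_3, a_4) = 1/10
  [-1/10, 1, -1/2, -1/4] . (a_1, a_2, a_3, a_4) = 1/10
  [-1/20, -3/20, 19/20, -1/20] . (a_1, a_2, a_3, a_4) = 2/5
  [-2/5, -1/20, 0, 4/5] . (a_1, a_2, a_3, a_4) = 1/10

Solving yields:
  a_1 = 6011/9704
  a_2 = 683/1213
  a_3 = 5505/9704
  a_4 = 570/1213

Starting state is 3, so the absorption probability is a_3 = 5505/9704.

Answer: 5505/9704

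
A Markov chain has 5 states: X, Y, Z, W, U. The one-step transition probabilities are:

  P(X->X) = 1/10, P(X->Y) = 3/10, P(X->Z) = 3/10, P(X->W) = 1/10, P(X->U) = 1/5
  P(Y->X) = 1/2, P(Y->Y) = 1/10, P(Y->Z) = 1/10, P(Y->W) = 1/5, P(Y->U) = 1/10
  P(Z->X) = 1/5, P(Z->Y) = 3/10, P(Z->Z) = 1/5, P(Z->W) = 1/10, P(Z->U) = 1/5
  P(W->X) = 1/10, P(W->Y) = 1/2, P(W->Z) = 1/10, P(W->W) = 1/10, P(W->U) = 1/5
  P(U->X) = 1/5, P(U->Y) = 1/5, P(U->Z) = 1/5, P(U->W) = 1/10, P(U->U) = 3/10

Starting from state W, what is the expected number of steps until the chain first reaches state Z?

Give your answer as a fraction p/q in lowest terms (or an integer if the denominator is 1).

Let h_i = expected steps to first reach Z from state i.
Boundary: h_Z = 0.
First-step equations for the other states:
  h_X = 1 + 1/10*h_X + 3/10*h_Y + 3/10*h_Z + 1/10*h_W + 1/5*h_U
  h_Y = 1 + 1/2*h_X + 1/10*h_Y + 1/10*h_Z + 1/5*h_W + 1/10*h_U
  h_W = 1 + 1/10*h_X + 1/2*h_Y + 1/10*h_Z + 1/10*h_W + 1/5*h_U
  h_U = 1 + 1/5*h_X + 1/5*h_Y + 1/5*h_Z + 1/10*h_W + 3/10*h_U

Substituting h_Z = 0 and rearranging gives the linear system (I - Q) h = 1:
  [9/10, -3/10, -1/10, -1/5] . (h_X, h_Y, h_W, h_U) = 1
  [-1/2, 9/10, -1/5, -1/10] . (h_X, h_Y, h_W, h_U) = 1
  [-1/10, -1/2, 9/10, -1/5] . (h_X, h_Y, h_W, h_U) = 1
  [-1/5, -1/5, -1/10, 7/10] . (h_X, h_Y, h_W, h_U) = 1

Solving yields:
  h_X = 1315/269
  h_Y = 1550/269
  h_W = 1625/269
  h_U = 1435/269

Starting state is W, so the expected hitting time is h_W = 1625/269.

Answer: 1625/269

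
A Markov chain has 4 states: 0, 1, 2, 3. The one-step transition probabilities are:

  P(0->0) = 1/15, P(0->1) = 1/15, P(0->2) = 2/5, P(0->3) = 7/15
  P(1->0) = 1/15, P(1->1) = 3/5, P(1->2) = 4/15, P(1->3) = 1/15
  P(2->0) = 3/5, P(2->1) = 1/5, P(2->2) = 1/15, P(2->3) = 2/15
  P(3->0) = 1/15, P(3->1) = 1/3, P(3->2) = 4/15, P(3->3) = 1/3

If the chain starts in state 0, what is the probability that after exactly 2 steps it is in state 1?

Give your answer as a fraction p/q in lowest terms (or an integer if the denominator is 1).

Answer: 7/25

Derivation:
Computing P^2 by repeated multiplication:
P^1 =
  0: [1/15, 1/15, 2/5, 7/15]
  1: [1/15, 3/5, 4/15, 1/15]
  2: [3/5, 1/5, 1/15, 2/15]
  3: [1/15, 1/3, 4/15, 1/3]
P^2 =
  0: [7/25, 7/25, 44/225, 11/45]
  1: [47/225, 11/25, 2/9, 29/225]
  2: [23/225, 49/225, 1/3, 26/75]
  3: [47/225, 83/225, 2/9, 1/5]

(P^2)[0 -> 1] = 7/25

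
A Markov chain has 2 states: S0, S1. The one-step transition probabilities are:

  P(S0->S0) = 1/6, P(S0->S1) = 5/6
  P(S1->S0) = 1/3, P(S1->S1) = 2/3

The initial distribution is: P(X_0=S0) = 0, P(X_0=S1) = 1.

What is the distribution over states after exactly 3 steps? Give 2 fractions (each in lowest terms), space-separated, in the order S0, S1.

Propagating the distribution step by step (d_{t+1} = d_t * P):
d_0 = (S0=0, S1=1)
  d_1[S0] = 0*1/6 + 1*1/3 = 1/3
  d_1[S1] = 0*5/6 + 1*2/3 = 2/3
d_1 = (S0=1/3, S1=2/3)
  d_2[S0] = 1/3*1/6 + 2/3*1/3 = 5/18
  d_2[S1] = 1/3*5/6 + 2/3*2/3 = 13/18
d_2 = (S0=5/18, S1=13/18)
  d_3[S0] = 5/18*1/6 + 13/18*1/3 = 31/108
  d_3[S1] = 5/18*5/6 + 13/18*2/3 = 77/108
d_3 = (S0=31/108, S1=77/108)

Answer: 31/108 77/108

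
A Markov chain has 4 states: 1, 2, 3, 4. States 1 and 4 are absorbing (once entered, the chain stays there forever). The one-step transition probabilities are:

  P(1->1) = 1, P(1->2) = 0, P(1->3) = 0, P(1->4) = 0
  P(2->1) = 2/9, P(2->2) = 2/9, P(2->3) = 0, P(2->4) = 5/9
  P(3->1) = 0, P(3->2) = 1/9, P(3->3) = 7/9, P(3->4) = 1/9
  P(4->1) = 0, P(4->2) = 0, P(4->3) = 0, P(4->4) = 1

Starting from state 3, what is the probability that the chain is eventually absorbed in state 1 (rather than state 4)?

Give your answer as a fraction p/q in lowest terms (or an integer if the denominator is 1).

Answer: 1/7

Derivation:
Let a_i = P(absorbed in 1 | start in state i).
Boundary conditions: a_1 = 1, a_4 = 0.
For each transient state i, a_i = sum_j P(i->j) * a_j:
  a_2 = 2/9*a_1 + 2/9*a_2 + 0*a_3 + 5/9*a_4
  a_3 = 0*a_1 + 1/9*a_2 + 7/9*a_3 + 1/9*a_4

Substituting a_1 = 1 and a_4 = 0, rearrange to (I - Q) a = r where r[i] = P(i -> 1):
  [7/9, 0] . (a_2, a_3) = 2/9
  [-1/9, 2/9] . (a_2, a_3) = 0

Solving yields:
  a_2 = 2/7
  a_3 = 1/7

Starting state is 3, so the absorption probability is a_3 = 1/7.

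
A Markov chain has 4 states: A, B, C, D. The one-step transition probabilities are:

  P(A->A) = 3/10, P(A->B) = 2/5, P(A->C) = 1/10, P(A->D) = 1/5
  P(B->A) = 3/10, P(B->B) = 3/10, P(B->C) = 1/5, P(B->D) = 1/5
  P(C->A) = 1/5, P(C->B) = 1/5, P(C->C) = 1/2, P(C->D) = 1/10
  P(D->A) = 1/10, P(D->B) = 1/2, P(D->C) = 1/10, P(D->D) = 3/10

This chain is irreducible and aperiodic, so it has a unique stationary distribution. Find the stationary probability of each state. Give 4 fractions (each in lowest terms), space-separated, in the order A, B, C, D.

Answer: 146/613 209/613 137/613 121/613

Derivation:
The stationary distribution satisfies pi = pi * P, i.e.:
  pi_A = 3/10*pi_A + 3/10*pi_B + 1/5*pi_C + 1/10*pi_D
  pi_B = 2/5*pi_A + 3/10*pi_B + 1/5*pi_C + 1/2*pi_D
  pi_C = 1/10*pi_A + 1/5*pi_B + 1/2*pi_C + 1/10*pi_D
  pi_D = 1/5*pi_A + 1/5*pi_B + 1/10*pi_C + 3/10*pi_D
with normalization: pi_A + pi_B + pi_C + pi_D = 1.

Using the first 3 balance equations plus normalization, the linear system A*pi = b is:
  [-7/10, 3/10, 1/5, 1/10] . pi = 0
  [2/5, -7/10, 1/5, 1/2] . pi = 0
  [1/10, 1/5, -1/2, 1/10] . pi = 0
  [1, 1, 1, 1] . pi = 1

Solving yields:
  pi_A = 146/613
  pi_B = 209/613
  pi_C = 137/613
  pi_D = 121/613

Verification (pi * P):
  146/613*3/10 + 209/613*3/10 + 137/613*1/5 + 121/613*1/10 = 146/613 = pi_A  (ok)
  146/613*2/5 + 209/613*3/10 + 137/613*1/5 + 121/613*1/2 = 209/613 = pi_B  (ok)
  146/613*1/10 + 209/613*1/5 + 137/613*1/2 + 121/613*1/10 = 137/613 = pi_C  (ok)
  146/613*1/5 + 209/613*1/5 + 137/613*1/10 + 121/613*3/10 = 121/613 = pi_D  (ok)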